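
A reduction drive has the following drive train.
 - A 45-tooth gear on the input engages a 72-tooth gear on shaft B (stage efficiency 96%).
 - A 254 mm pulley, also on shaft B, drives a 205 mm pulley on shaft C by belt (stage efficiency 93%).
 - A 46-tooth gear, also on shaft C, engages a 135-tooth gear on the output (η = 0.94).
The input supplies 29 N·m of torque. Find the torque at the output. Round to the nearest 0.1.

92.2 N·m

After the gear mesh (72/45): 29 × 1.6 × 0.96 = 44.544 N·m
After the belt (205/254): 44.544 × 0.80709 × 0.93 = 33.434 N·m
After the gear mesh (135/46): 33.434 × 2.9348 × 0.94 = 92.235 N·m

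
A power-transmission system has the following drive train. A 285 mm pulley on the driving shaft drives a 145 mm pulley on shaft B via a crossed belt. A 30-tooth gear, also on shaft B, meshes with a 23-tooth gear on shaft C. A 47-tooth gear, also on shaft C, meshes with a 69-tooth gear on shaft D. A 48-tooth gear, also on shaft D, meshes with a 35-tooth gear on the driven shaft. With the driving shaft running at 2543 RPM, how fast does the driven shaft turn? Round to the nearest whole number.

6090 RPM

Belt: ratio = 145/285 = 0.50877, so shaft B turns at 2543 / 0.50877 = 4998.3 RPM.
Gear mesh: ratio = 23/30 = 0.76667, so shaft C turns at 4998.3 / 0.76667 = 6519.5 RPM.
Gear mesh: ratio = 69/47 = 1.4681, so shaft D turns at 6519.5 / 1.4681 = 4440.8 RPM.
Gear mesh: ratio = 35/48 = 0.72917, so the driven shaft turns at 4440.8 / 0.72917 = 6090.3 RPM.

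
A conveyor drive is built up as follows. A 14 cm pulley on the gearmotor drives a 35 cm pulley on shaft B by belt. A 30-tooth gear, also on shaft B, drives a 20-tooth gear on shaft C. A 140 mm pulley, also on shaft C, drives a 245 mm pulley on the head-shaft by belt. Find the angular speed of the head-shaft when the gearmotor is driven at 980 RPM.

belt 35/14 = 2.5 → 980/2.5 = 392 RPM
gear mesh 20/30 = 0.66667 → 392/0.66667 = 588 RPM
belt 245/140 = 1.75 → 588/1.75 = 336 RPM

336 RPM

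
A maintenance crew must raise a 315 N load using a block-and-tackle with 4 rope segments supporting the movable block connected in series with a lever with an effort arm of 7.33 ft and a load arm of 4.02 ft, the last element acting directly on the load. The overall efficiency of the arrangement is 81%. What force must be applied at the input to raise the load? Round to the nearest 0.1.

53.3 N

Block-and-tackle MA = number of supporting rope parts = 4.
Lever MA = effort arm / load arm = 7.33/4.02 = 1.8234.
Combined ideal MA = 4 × 1.8234 = 7.2935.
Actual MA = 7.2935 × 0.81 = 5.9078.
Effort = load / actual MA = 315 / 5.9078 = 53.32 N.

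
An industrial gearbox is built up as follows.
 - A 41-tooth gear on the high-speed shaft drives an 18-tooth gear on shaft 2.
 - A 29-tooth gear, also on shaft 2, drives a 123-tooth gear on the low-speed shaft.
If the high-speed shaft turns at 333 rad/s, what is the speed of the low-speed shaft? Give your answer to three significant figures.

179 rad/s

Gear mesh: ratio = 18/41 = 0.43902, so shaft 2 turns at 333 / 0.43902 = 758.5 rad/s.
Gear mesh: ratio = 123/29 = 4.2414, so the low-speed shaft turns at 758.5 / 4.2414 = 178.83 rad/s.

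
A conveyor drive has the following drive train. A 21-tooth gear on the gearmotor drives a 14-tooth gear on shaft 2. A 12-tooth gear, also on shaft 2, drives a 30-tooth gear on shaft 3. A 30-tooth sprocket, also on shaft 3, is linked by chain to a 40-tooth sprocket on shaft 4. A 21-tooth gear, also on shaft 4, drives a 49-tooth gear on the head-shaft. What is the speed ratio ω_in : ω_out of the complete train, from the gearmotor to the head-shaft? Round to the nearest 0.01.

5.19

Each stage contributes driven/driver: gear mesh 14/21 = 0.66667, gear mesh 30/12 = 2.5, chain 40/30 = 1.3333, gear mesh 49/21 = 2.3333.
Overall: 0.66667 × 2.5 × 1.3333 × 2.3333 = 5.1852.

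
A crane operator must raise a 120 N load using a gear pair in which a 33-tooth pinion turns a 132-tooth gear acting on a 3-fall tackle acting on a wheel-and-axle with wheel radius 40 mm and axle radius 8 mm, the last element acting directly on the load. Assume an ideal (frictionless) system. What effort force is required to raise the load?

Gear pair MA = 132/33 = 4.
Block-and-tackle MA = number of supporting rope parts = 3.
Wheel-and-axle MA = R/r = 40/8 = 5.
Combined ideal MA = 4 × 3 × 5 = 60.
Effort = load / MA = 120 / 60 = 2 N.

2 N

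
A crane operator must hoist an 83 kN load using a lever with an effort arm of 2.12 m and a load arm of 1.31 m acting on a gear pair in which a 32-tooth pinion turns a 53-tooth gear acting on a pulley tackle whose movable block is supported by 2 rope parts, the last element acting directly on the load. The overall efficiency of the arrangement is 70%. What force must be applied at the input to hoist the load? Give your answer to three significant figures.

22.1 kN

Lever MA = effort arm / load arm = 2.12/1.31 = 1.6183.
Gear pair MA = 53/32 = 1.6562.
Block-and-tackle MA = number of supporting rope parts = 2.
Combined ideal MA = 1.6183 × 1.6562 × 2 = 5.3607.
Actual MA = 5.3607 × 0.70 = 3.7525.
Effort = load / actual MA = 83 / 3.7525 = 22.119 kN.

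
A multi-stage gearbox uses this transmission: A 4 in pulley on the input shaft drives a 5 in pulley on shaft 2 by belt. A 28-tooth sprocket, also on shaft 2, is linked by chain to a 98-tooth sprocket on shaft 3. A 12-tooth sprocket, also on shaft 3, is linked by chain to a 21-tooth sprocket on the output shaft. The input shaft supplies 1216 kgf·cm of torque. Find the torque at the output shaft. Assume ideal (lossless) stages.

9310 kgf·cm

After the belt (5/4): 1216 × 1.25 = 1520 kgf·cm
After the chain (98/28): 1520 × 3.5 = 5320 kgf·cm
After the chain (21/12): 5320 × 1.75 = 9310 kgf·cm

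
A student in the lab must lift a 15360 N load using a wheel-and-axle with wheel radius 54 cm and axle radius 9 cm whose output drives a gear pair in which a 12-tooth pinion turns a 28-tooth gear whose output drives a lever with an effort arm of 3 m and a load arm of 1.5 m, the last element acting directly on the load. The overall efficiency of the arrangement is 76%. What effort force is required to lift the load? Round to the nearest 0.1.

Wheel-and-axle MA = R/r = 54/9 = 6.
Gear pair MA = 28/12 = 2.3333.
Lever MA = effort arm / load arm = 3/1.5 = 2.
Combined ideal MA = 6 × 2.3333 × 2 = 28.
Actual MA = 28 × 0.76 = 21.28.
Effort = load / actual MA = 15360 / 21.28 = 721.8 N.

721.8 N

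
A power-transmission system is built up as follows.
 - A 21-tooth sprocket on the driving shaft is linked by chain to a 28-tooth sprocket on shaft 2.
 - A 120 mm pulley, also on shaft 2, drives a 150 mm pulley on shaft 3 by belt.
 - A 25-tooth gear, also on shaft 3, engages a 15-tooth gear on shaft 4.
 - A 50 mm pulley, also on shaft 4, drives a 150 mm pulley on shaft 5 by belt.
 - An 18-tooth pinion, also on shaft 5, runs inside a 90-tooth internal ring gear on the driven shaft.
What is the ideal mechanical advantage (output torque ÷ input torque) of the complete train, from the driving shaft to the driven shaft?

Each stage contributes driven/driver: chain 28/21 = 1.3333, belt 150/120 = 1.25, gear mesh 15/25 = 0.6, belt 150/50 = 3, internal gear 90/18 = 5.
Overall: 1.3333 × 1.25 × 0.6 × 3 × 5 = 15.

15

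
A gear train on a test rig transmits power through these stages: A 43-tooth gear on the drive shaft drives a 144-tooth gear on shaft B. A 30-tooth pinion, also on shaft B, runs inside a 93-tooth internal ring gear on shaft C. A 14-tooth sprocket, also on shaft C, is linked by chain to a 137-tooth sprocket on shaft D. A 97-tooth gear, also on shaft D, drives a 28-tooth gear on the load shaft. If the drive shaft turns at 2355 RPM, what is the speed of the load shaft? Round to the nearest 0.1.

gear mesh 144/43 = 3.3488 → 2355/3.3488 = 703.23 RPM
internal gear 93/30 = 3.1 → 703.23/3.1 = 226.85 RPM
chain 137/14 = 9.7857 → 226.85/9.7857 = 23.182 RPM
gear mesh 28/97 = 0.28866 → 23.182/0.28866 = 80.308 RPM

80.3 RPM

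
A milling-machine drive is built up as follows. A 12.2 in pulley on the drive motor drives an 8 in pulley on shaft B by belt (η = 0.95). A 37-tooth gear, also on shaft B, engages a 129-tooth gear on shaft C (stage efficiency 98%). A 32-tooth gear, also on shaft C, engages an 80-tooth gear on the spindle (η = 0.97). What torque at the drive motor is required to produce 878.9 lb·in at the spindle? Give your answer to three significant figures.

Overall ratio R = 0.65574 × 3.4865 × 2.5 = 5.7156; overall efficiency η = 0.95 × 0.98 × 0.97 = 0.9031.
Input torque = output torque / (R × η) = 878.9 / (5.7156 × 0.9031) = 170.28 lb·in.

170 lb·in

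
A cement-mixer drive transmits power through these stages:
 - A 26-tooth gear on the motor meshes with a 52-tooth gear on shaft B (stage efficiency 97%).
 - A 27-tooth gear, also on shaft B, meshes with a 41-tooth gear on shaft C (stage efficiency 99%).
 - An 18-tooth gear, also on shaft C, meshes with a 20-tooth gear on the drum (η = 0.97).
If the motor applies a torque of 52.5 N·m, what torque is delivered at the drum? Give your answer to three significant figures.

gear mesh 52/26 = 2 → τ = 52.5·2·0.97 = 101.85 N·m
gear mesh 41/27 = 1.5185 → τ = 101.85·1.5185·0.99 = 153.11 N·m
gear mesh 20/18 = 1.1111 → τ = 153.11·1.1111·0.97 = 165.02 N·m

165 N·m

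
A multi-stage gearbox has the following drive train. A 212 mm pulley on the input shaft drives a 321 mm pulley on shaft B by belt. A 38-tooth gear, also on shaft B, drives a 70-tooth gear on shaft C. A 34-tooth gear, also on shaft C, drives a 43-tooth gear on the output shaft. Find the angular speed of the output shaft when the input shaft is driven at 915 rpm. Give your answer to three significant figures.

the input shaft → shaft B (belt, 321/212): 915 ÷ 1.5142 = 604.3 rpm
shaft B → shaft C (gear mesh, 70/38): 604.3 ÷ 1.8421 = 328.05 rpm
shaft C → the output shaft (gear mesh, 43/34): 328.05 ÷ 1.2647 = 259.39 rpm

259 rpm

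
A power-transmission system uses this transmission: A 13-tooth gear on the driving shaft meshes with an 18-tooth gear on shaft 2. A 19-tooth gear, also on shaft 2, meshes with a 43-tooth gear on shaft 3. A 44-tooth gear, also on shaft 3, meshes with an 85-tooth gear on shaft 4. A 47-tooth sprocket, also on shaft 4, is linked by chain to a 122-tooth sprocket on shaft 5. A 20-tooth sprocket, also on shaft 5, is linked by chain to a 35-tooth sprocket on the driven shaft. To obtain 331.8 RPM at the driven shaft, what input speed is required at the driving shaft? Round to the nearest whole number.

Overall ratio R = 1.3846 × 2.2632 × 1.9318 × 2.5957 × 1.75 = 27.499.
Required input speed = output speed × R = 331.8 × 27.499 = 9124 RPM.

9124 RPM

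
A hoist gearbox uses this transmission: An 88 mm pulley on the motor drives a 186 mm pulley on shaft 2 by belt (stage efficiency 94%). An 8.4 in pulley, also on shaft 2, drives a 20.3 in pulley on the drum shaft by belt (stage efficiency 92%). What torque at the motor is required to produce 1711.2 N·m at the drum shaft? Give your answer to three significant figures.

387 N·m

Overall ratio R = 2.1136 × 2.4167 = 5.108; overall efficiency η = 0.94 × 0.92 = 0.8648.
Input torque = output torque / (R × η) = 1711.2 / (5.108 × 0.8648) = 387.38 N·m.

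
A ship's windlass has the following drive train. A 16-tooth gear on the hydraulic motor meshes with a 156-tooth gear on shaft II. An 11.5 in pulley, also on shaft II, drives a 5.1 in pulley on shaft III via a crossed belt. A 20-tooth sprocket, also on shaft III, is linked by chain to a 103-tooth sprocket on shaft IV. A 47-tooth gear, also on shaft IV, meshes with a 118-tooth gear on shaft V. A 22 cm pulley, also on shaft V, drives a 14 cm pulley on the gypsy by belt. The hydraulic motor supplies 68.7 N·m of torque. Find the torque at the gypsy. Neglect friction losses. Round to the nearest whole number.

gear mesh 156/16 = 9.75 → τ = 68.7·9.75 = 669.83 N·m
belt 5.1/11.5 = 0.44348 → τ = 669.83·0.44348 = 297.05 N·m
chain 103/20 = 5.15 → τ = 297.05·5.15 = 1529.8 N·m
gear mesh 118/47 = 2.5106 → τ = 1529.8·2.5106 = 3840.8 N·m
belt 14/22 = 0.63636 → τ = 3840.8·0.63636 = 2444.2 N·m

2444 N·m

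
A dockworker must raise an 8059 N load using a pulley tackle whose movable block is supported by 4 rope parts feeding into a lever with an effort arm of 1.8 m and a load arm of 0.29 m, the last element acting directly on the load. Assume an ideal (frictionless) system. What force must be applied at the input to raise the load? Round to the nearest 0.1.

Block-and-tackle MA = number of supporting rope parts = 4.
Lever MA = effort arm / load arm = 1.8/0.29 = 6.2069.
Combined ideal MA = 4 × 6.2069 = 24.828.
Effort = load / MA = 8059 / 24.828 = 324.6 N.

324.6 N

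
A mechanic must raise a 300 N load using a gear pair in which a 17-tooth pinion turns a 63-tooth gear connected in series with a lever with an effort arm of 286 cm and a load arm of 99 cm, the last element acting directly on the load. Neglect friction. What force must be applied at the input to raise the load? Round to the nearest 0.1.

Gear pair MA = 63/17 = 3.7059.
Lever MA = effort arm / load arm = 286/99 = 2.8889.
Combined ideal MA = 3.7059 × 2.8889 = 10.706.
Effort = load / MA = 300 / 10.706 = 28.022 N.

28.0 N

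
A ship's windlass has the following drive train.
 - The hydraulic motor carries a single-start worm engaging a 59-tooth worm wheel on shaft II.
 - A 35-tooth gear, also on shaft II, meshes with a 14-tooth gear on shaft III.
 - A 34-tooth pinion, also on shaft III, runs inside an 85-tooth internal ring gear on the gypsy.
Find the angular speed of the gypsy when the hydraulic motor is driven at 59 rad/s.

1 rad/s

Worm: ratio = 59/1 = 59, so shaft II turns at 59 / 59 = 1 rad/s.
Gear mesh: ratio = 14/35 = 0.4, so shaft III turns at 1 / 0.4 = 2.5 rad/s.
Internal gear: ratio = 85/34 = 2.5, so the gypsy turns at 2.5 / 2.5 = 1 rad/s.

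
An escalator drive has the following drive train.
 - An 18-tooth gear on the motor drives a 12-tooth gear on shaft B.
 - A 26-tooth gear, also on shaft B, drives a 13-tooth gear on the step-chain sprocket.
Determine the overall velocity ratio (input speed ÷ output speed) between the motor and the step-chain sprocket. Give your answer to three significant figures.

Each stage contributes driven/driver: gear mesh 12/18 = 0.66667, gear mesh 13/26 = 0.5.
Overall: 0.66667 × 0.5 = 0.33333.

0.333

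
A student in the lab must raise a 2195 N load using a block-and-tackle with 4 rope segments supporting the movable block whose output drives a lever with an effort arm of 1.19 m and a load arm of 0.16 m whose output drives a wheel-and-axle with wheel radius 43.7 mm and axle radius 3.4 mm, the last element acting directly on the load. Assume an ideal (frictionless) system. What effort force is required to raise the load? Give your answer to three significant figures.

Block-and-tackle MA = number of supporting rope parts = 4.
Lever MA = effort arm / load arm = 1.19/0.16 = 7.4375.
Wheel-and-axle MA = R/r = 43.7/3.4 = 12.853.
Combined ideal MA = 4 × 7.4375 × 12.853 = 382.37.
Effort = load / MA = 2195 / 382.37 = 5.7404 N.

5.74 N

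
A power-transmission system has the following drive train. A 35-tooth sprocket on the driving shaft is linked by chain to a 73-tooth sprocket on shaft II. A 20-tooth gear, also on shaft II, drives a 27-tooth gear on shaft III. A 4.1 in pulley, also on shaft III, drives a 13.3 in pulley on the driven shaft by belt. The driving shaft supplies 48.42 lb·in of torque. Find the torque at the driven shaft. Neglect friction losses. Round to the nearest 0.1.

442.3 lb·in

Chain: ratio = 73/35 = 2.0857; torque at shaft II = 48.42 × 2.0857 = 100.99 lb·in.
Gear mesh: ratio = 27/20 = 1.35; torque at shaft III = 100.99 × 1.35 = 136.34 lb·in.
Belt: ratio = 13.3/4.1 = 3.2439; torque at the driven shaft = 136.34 × 3.2439 = 442.26 lb·in.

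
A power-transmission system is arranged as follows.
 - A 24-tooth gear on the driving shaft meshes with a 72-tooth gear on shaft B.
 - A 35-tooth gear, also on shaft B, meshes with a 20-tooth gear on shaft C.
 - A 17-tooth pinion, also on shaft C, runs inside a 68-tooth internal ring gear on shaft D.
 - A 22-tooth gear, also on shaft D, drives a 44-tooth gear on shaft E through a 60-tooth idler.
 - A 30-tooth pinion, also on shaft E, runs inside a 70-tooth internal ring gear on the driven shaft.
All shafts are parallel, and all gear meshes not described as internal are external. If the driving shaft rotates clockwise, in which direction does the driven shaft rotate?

the driving shaft → shaft B: external mesh, 1 reversal → CCW.
shaft B → shaft C: external mesh, 1 reversal → CW.
shaft C → shaft D: internal mesh, same direction → CW.
shaft D → shaft E: driver → idler → driven is 2 external meshes, 2 reversals → CW.
shaft E → the driven shaft: internal mesh, same direction → CW.
4 reversals in total — an even number — so the driven shaft turns the same way as the driving shaft.

clockwise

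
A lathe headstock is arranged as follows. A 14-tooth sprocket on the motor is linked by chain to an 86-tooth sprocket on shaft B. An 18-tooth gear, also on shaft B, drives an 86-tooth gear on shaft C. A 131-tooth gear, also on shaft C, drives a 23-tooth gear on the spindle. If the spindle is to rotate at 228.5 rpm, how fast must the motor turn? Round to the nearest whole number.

Overall ratio R = 6.1429 × 4.7778 × 0.17557 = 5.1529.
Required input speed = output speed × R = 228.5 × 5.1529 = 1177.4 rpm.

1177 rpm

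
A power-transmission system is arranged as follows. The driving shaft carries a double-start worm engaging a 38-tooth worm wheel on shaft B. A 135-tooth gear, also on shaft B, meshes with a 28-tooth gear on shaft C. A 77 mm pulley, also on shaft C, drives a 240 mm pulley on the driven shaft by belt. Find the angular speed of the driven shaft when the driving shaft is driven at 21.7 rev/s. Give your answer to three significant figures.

the driving shaft → shaft B (worm, 38/2): 21.7 ÷ 19 = 1.1421 rev/s
shaft B → shaft C (gear mesh, 28/135): 1.1421 ÷ 0.20741 = 5.5066 rev/s
shaft C → the driven shaft (belt, 240/77): 5.5066 ÷ 3.1169 = 1.7667 rev/s

1.77 rev/s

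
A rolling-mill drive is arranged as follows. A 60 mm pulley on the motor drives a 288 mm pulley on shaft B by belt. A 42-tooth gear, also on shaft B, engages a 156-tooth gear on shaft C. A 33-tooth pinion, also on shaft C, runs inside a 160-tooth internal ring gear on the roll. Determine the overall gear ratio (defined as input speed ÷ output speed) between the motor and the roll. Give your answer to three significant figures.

86.4

Each stage contributes driven/driver: belt 288/60 = 4.8, gear mesh 156/42 = 3.7143, internal gear 160/33 = 4.8485.
Overall: 4.8 × 3.7143 × 4.8485 = 86.442.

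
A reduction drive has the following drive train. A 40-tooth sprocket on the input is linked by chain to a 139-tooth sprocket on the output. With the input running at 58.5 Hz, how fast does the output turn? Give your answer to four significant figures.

the input → the output (chain, 139/40): 58.5 ÷ 3.475 = 16.835 Hz

16.83 Hz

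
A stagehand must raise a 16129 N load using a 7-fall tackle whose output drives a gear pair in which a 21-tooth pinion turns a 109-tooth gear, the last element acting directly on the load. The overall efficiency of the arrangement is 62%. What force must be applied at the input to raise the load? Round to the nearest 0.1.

716.0 N

Block-and-tackle MA = number of supporting rope parts = 7.
Gear pair MA = 109/21 = 5.1905.
Combined ideal MA = 7 × 5.1905 = 36.333.
Actual MA = 36.333 × 0.62 = 22.527.
Effort = load / actual MA = 16129 / 22.527 = 716 N.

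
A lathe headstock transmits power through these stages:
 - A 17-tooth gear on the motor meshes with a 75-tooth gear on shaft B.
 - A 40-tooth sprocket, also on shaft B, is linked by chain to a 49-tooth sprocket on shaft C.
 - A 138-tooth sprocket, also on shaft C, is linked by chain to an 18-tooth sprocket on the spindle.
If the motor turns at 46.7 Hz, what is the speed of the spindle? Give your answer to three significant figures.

66.2 Hz

the motor → shaft B (gear mesh, 75/17): 46.7 ÷ 4.4118 = 10.585 Hz
shaft B → shaft C (chain, 49/40): 10.585 ÷ 1.225 = 8.6411 Hz
shaft C → the spindle (chain, 18/138): 8.6411 ÷ 0.13043 = 66.248 Hz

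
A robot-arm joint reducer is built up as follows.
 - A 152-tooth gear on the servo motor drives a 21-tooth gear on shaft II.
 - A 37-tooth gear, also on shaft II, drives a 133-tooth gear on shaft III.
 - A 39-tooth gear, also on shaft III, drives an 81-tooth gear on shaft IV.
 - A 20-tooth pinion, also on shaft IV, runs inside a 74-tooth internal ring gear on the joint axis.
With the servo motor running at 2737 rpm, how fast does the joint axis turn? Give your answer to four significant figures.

717.2 rpm

the servo motor → shaft II (gear mesh, 21/152): 2737 ÷ 0.13816 = 19811 rpm
shaft II → shaft III (gear mesh, 133/37): 19811 ÷ 3.5946 = 5511.2 rpm
shaft III → shaft IV (gear mesh, 81/39): 5511.2 ÷ 2.0769 = 2653.6 rpm
shaft IV → the joint axis (internal gear, 74/20): 2653.6 ÷ 3.7 = 717.18 rpm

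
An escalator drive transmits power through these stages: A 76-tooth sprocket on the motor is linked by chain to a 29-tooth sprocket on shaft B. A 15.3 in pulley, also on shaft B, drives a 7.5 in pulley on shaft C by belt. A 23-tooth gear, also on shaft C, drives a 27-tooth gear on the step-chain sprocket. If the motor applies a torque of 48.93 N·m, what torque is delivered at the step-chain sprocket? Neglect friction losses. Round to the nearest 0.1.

10.7 N·m

After the chain (29/76): 48.93 × 0.38158 = 18.671 N·m
After the belt (7.5/15.3): 18.671 × 0.4902 = 9.1523 N·m
After the gear mesh (27/23): 9.1523 × 1.1739 = 10.744 N·m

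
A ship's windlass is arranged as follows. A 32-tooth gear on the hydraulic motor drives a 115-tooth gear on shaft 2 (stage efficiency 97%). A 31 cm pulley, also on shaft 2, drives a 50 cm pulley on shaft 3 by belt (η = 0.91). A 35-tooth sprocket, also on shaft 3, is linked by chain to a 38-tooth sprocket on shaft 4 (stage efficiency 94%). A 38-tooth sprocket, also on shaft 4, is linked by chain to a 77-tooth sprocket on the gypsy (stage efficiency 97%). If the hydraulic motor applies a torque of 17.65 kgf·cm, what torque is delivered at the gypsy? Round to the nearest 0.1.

181.1 kgf·cm

Gear mesh: ratio = 115/32 = 3.5938; torque at shaft 2 = 17.65 × 3.5938 × 0.97 = 61.527 kgf·cm.
Belt: ratio = 50/31 = 1.6129; torque at shaft 3 = 61.527 × 1.6129 × 0.91 = 90.305 kgf·cm.
Chain: ratio = 38/35 = 1.0857; torque at shaft 4 = 90.305 × 1.0857 × 0.94 = 92.163 kgf·cm.
Chain: ratio = 77/38 = 2.0263; torque at the gypsy = 92.163 × 2.0263 × 0.97 = 181.15 kgf·cm.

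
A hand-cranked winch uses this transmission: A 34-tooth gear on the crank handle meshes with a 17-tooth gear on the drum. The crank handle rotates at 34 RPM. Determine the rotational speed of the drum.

Gear mesh: ratio = 17/34 = 0.5, so the drum turns at 34 / 0.5 = 68 RPM.

68 RPM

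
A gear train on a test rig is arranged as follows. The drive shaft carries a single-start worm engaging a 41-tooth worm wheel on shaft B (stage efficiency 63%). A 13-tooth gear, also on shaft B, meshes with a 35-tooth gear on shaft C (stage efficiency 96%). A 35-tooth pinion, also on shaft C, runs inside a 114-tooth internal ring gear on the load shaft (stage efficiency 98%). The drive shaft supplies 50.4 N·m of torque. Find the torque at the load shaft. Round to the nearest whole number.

10740 N·m

After the worm (41/1): 50.4 × 41 × 0.63 = 1301.8 N·m
After the gear mesh (35/13): 1301.8 × 2.6923 × 0.96 = 3364.7 N·m
After the internal gear (114/35): 3364.7 × 3.2571 × 0.98 = 10740 N·m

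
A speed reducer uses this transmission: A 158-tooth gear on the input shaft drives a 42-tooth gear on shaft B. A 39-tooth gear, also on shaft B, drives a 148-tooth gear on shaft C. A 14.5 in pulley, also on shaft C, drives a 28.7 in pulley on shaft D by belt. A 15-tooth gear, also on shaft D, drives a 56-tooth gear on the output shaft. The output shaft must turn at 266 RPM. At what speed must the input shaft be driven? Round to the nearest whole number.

1983 RPM

Overall ratio R = 0.26582 × 3.7949 × 1.9793 × 3.7333 = 7.4542.
Required input speed = output speed × R = 266 × 7.4542 = 1982.8 RPM.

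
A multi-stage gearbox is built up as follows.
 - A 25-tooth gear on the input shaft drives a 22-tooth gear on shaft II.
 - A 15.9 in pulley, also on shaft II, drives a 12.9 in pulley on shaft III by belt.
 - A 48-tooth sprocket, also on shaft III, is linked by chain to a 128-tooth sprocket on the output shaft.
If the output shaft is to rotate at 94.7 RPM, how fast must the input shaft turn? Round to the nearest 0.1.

180.3 RPM

Overall ratio R = 0.88 × 0.81132 × 2.6667 = 1.9039.
Required input speed = output speed × R = 94.7 × 1.9039 = 180.3 RPM.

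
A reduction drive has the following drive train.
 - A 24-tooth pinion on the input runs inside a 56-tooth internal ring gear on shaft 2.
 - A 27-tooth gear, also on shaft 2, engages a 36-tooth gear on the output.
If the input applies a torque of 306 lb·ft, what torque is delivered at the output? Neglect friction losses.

952 lb·ft

After the internal gear (56/24): 306 × 2.3333 = 714 lb·ft
After the gear mesh (36/27): 714 × 1.3333 = 952 lb·ft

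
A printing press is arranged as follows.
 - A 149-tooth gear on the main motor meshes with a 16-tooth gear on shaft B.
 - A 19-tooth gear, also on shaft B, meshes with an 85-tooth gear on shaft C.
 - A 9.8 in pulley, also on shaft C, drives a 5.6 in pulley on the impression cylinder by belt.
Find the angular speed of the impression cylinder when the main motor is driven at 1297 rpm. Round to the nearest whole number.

4725 rpm

the main motor → shaft B (gear mesh, 16/149): 1297 ÷ 0.10738 = 12078 rpm
shaft B → shaft C (gear mesh, 85/19): 12078 ÷ 4.4737 = 2699.9 rpm
shaft C → the impression cylinder (belt, 5.6/9.8): 2699.9 ÷ 0.57143 = 4724.8 rpm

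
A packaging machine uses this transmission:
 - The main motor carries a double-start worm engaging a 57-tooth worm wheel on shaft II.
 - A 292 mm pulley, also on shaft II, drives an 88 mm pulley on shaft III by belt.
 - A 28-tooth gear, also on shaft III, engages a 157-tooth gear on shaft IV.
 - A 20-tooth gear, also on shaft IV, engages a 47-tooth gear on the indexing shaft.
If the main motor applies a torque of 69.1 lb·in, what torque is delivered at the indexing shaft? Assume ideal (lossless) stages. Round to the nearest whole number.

After the worm (57/2): 69.1 × 28.5 = 1969.3 lb·in
After the belt (88/292): 1969.3 × 0.30137 = 593.5 lb·in
After the gear mesh (157/28): 593.5 × 5.6071 = 3327.9 lb·in
After the gear mesh (47/20): 3327.9 × 2.35 = 7820.5 lb·in

7820 lb·in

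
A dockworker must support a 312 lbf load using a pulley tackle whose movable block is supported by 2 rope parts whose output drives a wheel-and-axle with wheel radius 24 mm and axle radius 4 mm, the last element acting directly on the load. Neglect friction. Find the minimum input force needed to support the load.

Block-and-tackle MA = number of supporting rope parts = 2.
Wheel-and-axle MA = R/r = 24/4 = 6.
Combined ideal MA = 2 × 6 = 12.
Effort = load / MA = 312 / 12 = 26 lbf.

26 lbf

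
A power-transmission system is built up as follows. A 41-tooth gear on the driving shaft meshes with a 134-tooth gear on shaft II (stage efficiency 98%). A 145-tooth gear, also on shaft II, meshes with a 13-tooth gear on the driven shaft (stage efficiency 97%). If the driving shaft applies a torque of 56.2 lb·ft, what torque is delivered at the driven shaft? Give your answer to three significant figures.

15.7 lb·ft

gear mesh 134/41 = 3.2683 → τ = 56.2·3.2683·0.98 = 180 lb·ft
gear mesh 13/145 = 0.089655 → τ = 180·0.089655·0.97 = 15.654 lb·ft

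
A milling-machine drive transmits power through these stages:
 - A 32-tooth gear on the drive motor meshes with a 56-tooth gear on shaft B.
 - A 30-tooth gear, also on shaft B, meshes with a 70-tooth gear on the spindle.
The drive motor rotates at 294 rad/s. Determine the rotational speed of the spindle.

72 rad/s

Gear mesh: ratio = 56/32 = 1.75, so shaft B turns at 294 / 1.75 = 168 rad/s.
Gear mesh: ratio = 70/30 = 2.3333, so the spindle turns at 168 / 2.3333 = 72 rad/s.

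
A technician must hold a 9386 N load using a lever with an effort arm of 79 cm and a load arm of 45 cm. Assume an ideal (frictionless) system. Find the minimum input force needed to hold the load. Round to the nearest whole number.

Lever MA = effort arm / load arm = 79/45 = 1.7556.
Effort = load / MA = 9386 / 1.7556 = 5346.5 N.

5346 N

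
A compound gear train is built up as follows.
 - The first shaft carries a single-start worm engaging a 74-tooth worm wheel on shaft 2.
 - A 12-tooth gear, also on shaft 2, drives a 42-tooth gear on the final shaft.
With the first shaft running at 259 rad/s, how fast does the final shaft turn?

the first shaft → shaft 2 (worm, 74/1): 259 ÷ 74 = 3.5 rad/s
shaft 2 → the final shaft (gear mesh, 42/12): 3.5 ÷ 3.5 = 1 rad/s

1 rad/s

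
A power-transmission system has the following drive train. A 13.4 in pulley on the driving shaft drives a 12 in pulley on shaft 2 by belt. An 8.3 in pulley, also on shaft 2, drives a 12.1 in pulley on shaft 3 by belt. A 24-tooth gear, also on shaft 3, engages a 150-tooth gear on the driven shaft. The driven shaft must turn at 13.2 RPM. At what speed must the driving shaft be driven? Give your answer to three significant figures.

108 RPM

Overall ratio R = 0.89552 × 1.4578 × 6.25 = 8.1595.
Required input speed = output speed × R = 13.2 × 8.1595 = 107.71 RPM.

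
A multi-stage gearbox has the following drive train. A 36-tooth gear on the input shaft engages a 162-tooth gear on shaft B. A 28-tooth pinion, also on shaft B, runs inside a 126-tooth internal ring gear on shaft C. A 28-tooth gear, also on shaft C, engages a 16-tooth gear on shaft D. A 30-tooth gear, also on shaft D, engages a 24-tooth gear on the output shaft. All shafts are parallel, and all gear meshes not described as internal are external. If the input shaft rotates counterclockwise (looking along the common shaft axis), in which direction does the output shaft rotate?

the input shaft → shaft B: external mesh, 1 reversal → CW.
shaft B → shaft C: internal mesh, same direction → CW.
shaft C → shaft D: external mesh, 1 reversal → CCW.
shaft D → the output shaft: external mesh, 1 reversal → CW.
3 reversals in total — an odd number — so the output shaft turns opposite to the input shaft.

clockwise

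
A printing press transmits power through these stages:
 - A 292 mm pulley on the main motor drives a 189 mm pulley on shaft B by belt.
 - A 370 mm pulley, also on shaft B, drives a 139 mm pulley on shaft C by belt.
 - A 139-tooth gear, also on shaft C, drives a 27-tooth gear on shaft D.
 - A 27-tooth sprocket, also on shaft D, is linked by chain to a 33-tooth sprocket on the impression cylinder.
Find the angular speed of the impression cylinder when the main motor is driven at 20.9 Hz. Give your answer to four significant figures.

the main motor → shaft B (belt, 189/292): 20.9 ÷ 0.64726 = 32.29 Hz
shaft B → shaft C (belt, 139/370): 32.29 ÷ 0.37568 = 85.952 Hz
shaft C → shaft D (gear mesh, 27/139): 85.952 ÷ 0.19424 = 442.49 Hz
shaft D → the impression cylinder (chain, 33/27): 442.49 ÷ 1.2222 = 362.04 Hz

362.0 Hz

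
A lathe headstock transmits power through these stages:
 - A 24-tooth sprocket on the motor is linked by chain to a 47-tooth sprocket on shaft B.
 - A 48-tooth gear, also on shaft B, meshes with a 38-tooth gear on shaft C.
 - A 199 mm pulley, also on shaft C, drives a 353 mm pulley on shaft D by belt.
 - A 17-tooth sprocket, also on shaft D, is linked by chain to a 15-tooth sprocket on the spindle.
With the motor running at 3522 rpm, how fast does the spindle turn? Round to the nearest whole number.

Chain: ratio = 47/24 = 1.9583, so shaft B turns at 3522 / 1.9583 = 1798.5 rpm.
Gear mesh: ratio = 38/48 = 0.79167, so shaft C turns at 1798.5 / 0.79167 = 2271.7 rpm.
Belt: ratio = 353/199 = 1.7739, so shaft D turns at 2271.7 / 1.7739 = 1280.7 rpm.
Chain: ratio = 15/17 = 0.88235, so the spindle turns at 1280.7 / 0.88235 = 1451.4 rpm.

1451 rpm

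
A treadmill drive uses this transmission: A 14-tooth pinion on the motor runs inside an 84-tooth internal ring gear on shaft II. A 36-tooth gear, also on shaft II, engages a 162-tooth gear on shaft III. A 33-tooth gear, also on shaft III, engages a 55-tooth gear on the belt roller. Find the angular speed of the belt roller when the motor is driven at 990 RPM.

22 RPM

the motor → shaft II (internal gear, 84/14): 990 ÷ 6 = 165 RPM
shaft II → shaft III (gear mesh, 162/36): 165 ÷ 4.5 = 36.667 RPM
shaft III → the belt roller (gear mesh, 55/33): 36.667 ÷ 1.6667 = 22 RPM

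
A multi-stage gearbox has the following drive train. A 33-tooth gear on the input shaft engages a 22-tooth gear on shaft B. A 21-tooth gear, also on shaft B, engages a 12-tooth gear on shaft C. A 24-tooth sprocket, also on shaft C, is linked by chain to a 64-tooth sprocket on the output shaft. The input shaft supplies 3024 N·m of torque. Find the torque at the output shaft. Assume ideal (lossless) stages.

3072 N·m

After the gear mesh (22/33): 3024 × 0.66667 = 2016 N·m
After the gear mesh (12/21): 2016 × 0.57143 = 1152 N·m
After the chain (64/24): 1152 × 2.6667 = 3072 N·m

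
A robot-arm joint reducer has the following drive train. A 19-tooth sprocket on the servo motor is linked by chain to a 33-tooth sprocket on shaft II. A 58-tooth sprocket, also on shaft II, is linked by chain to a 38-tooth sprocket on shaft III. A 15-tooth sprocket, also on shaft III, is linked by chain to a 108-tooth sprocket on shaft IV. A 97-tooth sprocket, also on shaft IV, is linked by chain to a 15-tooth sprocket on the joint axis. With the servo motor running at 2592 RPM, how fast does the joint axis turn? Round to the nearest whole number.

2046 RPM

Chain: ratio = 33/19 = 1.7368, so shaft II turns at 2592 / 1.7368 = 1492.4 RPM.
Chain: ratio = 38/58 = 0.65517, so shaft III turns at 1492.4 / 0.65517 = 2277.8 RPM.
Chain: ratio = 108/15 = 7.2, so shaft IV turns at 2277.8 / 7.2 = 316.36 RPM.
Chain: ratio = 15/97 = 0.15464, so the joint axis turns at 316.36 / 0.15464 = 2045.8 RPM.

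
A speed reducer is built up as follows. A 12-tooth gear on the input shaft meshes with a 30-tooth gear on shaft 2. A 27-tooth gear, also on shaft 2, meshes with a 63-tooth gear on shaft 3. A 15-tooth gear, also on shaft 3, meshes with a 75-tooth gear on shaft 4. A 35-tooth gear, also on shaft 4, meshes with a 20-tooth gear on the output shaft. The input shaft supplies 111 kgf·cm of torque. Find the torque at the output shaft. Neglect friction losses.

gear mesh 30/12 = 2.5 → τ = 111·2.5 = 277.5 kgf·cm
gear mesh 63/27 = 2.3333 → τ = 277.5·2.3333 = 647.5 kgf·cm
gear mesh 75/15 = 5 → τ = 647.5·5 = 3237.5 kgf·cm
gear mesh 20/35 = 0.57143 → τ = 3237.5·0.57143 = 1850 kgf·cm

1850 kgf·cm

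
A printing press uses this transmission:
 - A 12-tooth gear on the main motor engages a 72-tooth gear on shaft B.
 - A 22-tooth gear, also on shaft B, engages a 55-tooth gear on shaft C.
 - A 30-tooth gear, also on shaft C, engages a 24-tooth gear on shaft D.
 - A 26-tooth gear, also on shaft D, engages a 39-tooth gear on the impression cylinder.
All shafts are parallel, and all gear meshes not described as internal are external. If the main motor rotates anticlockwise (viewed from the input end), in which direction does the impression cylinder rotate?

the main motor → shaft B: external mesh, 1 reversal → CW.
shaft B → shaft C: external mesh, 1 reversal → CCW.
shaft C → shaft D: external mesh, 1 reversal → CW.
shaft D → the impression cylinder: external mesh, 1 reversal → CCW.
4 reversals in total — an even number — so the impression cylinder turns the same way as the main motor.

anticlockwise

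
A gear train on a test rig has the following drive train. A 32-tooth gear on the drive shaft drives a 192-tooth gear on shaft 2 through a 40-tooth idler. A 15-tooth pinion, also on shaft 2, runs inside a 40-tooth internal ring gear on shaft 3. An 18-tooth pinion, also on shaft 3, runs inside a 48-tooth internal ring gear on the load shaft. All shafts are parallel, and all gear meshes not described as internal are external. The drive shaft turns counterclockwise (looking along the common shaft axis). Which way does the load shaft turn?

the drive shaft → shaft 2: driver → idler → driven is 2 external meshes, 2 reversals → CCW.
shaft 2 → shaft 3: internal mesh, same direction → CCW.
shaft 3 → the load shaft: internal mesh, same direction → CCW.
2 reversals in total — an even number — so the load shaft turns the same way as the drive shaft.

counterclockwise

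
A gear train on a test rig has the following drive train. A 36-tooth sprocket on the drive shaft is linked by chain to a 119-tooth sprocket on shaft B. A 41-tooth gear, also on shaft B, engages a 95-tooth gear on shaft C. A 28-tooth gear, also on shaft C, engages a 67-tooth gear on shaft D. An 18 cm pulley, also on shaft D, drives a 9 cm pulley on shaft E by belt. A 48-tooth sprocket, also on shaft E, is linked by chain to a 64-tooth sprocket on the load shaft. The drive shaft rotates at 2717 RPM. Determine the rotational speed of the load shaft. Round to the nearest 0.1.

chain 119/36 = 3.3056 → 2717/3.3056 = 821.95 RPM
gear mesh 95/41 = 2.3171 → 821.95/2.3171 = 354.74 RPM
gear mesh 67/28 = 2.3929 → 354.74/2.3929 = 148.25 RPM
belt 9/18 = 0.5 → 148.25/0.5 = 296.5 RPM
chain 64/48 = 1.3333 → 296.5/1.3333 = 222.37 RPM

222.4 RPM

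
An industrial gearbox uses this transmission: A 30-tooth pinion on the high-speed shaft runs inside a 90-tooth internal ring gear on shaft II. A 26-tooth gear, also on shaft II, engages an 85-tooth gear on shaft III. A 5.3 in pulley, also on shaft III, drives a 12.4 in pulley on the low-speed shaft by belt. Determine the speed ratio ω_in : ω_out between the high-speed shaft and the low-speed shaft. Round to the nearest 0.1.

22.9

Each stage contributes driven/driver: internal gear 90/30 = 3, gear mesh 85/26 = 3.2692, belt 12.4/5.3 = 2.3396.
Overall: 3 × 3.2692 × 2.3396 = 22.946.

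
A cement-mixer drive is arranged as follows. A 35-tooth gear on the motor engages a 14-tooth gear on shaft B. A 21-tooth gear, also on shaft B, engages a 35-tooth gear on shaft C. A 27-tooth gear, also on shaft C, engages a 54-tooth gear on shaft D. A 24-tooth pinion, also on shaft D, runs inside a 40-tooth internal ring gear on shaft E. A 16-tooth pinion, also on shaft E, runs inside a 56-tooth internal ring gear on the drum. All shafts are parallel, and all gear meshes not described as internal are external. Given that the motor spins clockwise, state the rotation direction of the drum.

anticlockwise

the motor → shaft B: external mesh, 1 reversal → CCW.
shaft B → shaft C: external mesh, 1 reversal → CW.
shaft C → shaft D: external mesh, 1 reversal → CCW.
shaft D → shaft E: internal mesh, same direction → CCW.
shaft E → the drum: internal mesh, same direction → CCW.
3 reversals in total — an odd number — so the drum turns opposite to the motor.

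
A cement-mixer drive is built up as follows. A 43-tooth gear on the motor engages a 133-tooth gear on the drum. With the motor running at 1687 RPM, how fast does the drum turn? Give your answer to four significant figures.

gear mesh 133/43 = 3.093 → 1687/3.093 = 545.42 RPM

545.4 RPM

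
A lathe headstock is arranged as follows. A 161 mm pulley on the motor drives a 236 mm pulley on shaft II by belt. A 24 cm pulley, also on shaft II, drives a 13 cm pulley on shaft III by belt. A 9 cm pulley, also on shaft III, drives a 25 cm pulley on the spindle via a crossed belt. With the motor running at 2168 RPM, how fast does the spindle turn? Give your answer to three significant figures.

belt 236/161 = 1.4658 → 2168/1.4658 = 1479 RPM
belt 13/24 = 0.54167 → 1479/0.54167 = 2730.5 RPM
belt 25/9 = 2.7778 → 2730.5/2.7778 = 982.98 RPM

983 RPM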